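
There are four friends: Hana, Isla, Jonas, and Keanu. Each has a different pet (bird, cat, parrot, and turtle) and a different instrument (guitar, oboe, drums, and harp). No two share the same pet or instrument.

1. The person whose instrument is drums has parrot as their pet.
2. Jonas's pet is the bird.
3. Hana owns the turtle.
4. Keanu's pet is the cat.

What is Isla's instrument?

With clues 1–4, guitar, harp, and oboe are impossible for Isla's instrument.
That leaves drums.

drums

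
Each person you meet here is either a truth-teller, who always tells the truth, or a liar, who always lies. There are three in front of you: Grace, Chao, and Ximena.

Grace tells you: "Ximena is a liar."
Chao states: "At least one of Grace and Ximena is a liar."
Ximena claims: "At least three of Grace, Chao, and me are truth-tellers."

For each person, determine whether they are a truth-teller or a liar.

Consider Grace. Suppose Grace is a liar.
Then no assignment of the remaining roles makes every statement match its speaker's type — contradiction.
So Grace is a truth-teller.
Consider Chao. Suppose Chao is a liar.
Then no assignment of the remaining roles makes every statement match its speaker's type — contradiction.
So Chao is a truth-teller.
Consider Ximena. Suppose Ximena is a truth-teller.
Then Grace's statement comes out false, contradicting Grace being a truth-teller.
So Ximena is a liar.

Grace: truth-teller, Chao: truth-teller, Ximena: liar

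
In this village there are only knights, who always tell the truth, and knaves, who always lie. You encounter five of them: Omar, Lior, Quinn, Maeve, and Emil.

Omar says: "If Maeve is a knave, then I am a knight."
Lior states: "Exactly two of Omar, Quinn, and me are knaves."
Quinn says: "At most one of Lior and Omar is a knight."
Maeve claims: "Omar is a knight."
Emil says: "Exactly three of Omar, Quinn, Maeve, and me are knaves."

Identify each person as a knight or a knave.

Omar: knight, Lior: knave, Quinn: knight, Maeve: knight, Emil: knave

Consider Omar. Suppose Omar is a knave.
Then no assignment of the remaining roles makes every statement match its speaker's type — contradiction.
So Omar is a knight.
With that fixed, Maeve's statement is true, so Maeve is a knight.
With that fixed, Emil's statement is false, so Emil is a knave.
Consider Lior. Suppose Lior is a knight.
Then Lior's own statement would have to be true, but it can't be — contradiction.
So Lior is a knave.
With that fixed, Quinn's statement is true, so Quinn is a knight.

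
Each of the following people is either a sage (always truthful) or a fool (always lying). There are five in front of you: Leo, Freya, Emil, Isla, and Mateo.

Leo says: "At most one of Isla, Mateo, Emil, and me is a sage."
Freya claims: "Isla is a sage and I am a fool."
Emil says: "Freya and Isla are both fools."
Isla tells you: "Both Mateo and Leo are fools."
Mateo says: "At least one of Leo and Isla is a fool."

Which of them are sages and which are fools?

Leo: fool, Freya: fool, Emil: sage, Isla: fool, Mateo: sage

Consider Leo. Suppose Leo is a sage.
Then no assignment of the remaining roles makes every statement match its speaker's type — contradiction.
So Leo is a fool.
With that fixed, Mateo's statement is true, so Mateo is a sage.
With that fixed, Isla's statement is false, so Isla is a fool.
With that fixed, Freya's statement is false, so Freya is a fool.
With that fixed, Emil's statement is true, so Emil is a sage.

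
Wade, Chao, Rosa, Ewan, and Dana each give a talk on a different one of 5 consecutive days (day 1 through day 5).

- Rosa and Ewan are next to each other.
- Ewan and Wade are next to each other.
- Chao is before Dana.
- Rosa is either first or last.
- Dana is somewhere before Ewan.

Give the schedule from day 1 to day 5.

From clues 1–2: Ewan is in {2,3,4}.
From clues 1–3: Chao is in {1,4}.
From clues 1–4: Wade → day 3.
From clues 1–5: Chao → day 1, Dana → day 2, Ewan → day 4, Rosa → day 5.

Chao, Dana, Wade, Ewan, Rosa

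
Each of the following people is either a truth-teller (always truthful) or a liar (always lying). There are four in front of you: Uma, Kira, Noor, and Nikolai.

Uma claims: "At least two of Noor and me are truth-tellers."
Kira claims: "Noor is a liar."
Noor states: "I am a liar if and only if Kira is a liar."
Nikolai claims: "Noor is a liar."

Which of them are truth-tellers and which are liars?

Consider Uma. Suppose Uma is a truth-teller.
Then no assignment of the remaining roles makes every statement match its speaker's type — contradiction.
So Uma is a liar.
Consider Kira. Suppose Kira is a liar.
Then whichever role Noor has, Noor's statement has the wrong truth value — contradiction.
So Kira is a truth-teller.
Consider Noor. Suppose Noor is a truth-teller.
Then Kira's statement comes out false, contradicting Kira being a truth-teller.
So Noor is a liar.
With that fixed, Nikolai's statement is true, so Nikolai is a truth-teller.

Uma: liar, Kira: truth-teller, Noor: liar, Nikolai: truth-teller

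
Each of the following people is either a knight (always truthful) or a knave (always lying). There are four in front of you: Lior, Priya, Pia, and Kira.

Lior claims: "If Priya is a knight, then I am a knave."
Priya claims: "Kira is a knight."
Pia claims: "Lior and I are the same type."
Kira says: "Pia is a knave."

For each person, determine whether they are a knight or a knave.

Lior: knight, Priya: knave, Pia: knight, Kira: knave

Consider Lior. Suppose Lior is a knave.
Then Lior's own statement would have to be false, but it can't be — contradiction.
So Lior is a knight.
Consider Priya. Suppose Priya is a knight.
Then Lior's statement comes out false, contradicting Lior being a knight.
So Priya is a knave.
Consider Pia. Suppose Pia is a knave.
Then no assignment of the remaining roles makes every statement match its speaker's type — contradiction.
So Pia is a knight.
With that fixed, Kira's statement is false, so Kira is a knave.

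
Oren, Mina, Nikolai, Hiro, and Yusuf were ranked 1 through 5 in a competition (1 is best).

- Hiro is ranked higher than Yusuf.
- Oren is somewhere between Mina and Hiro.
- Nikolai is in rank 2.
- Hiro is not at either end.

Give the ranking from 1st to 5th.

From clue 1: Hiro is in {1,2,3,4}.
From clues 1–2: Oren is in {2,3,4}.
From clues 1–3: Nikolai → rank 2.
From clues 1–4: Mina → rank 1, Oren → rank 3, Hiro → rank 4, Yusuf → rank 5.

Mina, Nikolai, Oren, Hiro, Yusuf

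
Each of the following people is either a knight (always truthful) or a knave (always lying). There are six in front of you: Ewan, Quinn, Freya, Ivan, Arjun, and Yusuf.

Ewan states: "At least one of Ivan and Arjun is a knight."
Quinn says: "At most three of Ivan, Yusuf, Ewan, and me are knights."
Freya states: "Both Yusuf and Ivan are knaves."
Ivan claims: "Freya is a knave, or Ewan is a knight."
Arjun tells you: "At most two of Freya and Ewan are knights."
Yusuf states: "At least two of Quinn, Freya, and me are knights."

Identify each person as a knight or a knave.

Ewan: knight, Quinn: knight, Freya: knave, Ivan: knight, Arjun: knight, Yusuf: knave

Regardless of anyone's role, Arjun's statement is true, so Arjun is a knight.
With that fixed, Ewan's statement is true, so Ewan is a knight.
With that fixed, Ivan's statement is true, so Ivan is a knight.
With that fixed, Freya's statement is false, so Freya is a knave.
Consider Quinn. Suppose Quinn is a knave.
Then Quinn's own statement would have to be false, but it can't be — contradiction.
So Quinn is a knight.
Consider Yusuf. Suppose Yusuf is a knight.
Then Quinn's statement comes out false, contradicting Quinn being a knight.
So Yusuf is a knave.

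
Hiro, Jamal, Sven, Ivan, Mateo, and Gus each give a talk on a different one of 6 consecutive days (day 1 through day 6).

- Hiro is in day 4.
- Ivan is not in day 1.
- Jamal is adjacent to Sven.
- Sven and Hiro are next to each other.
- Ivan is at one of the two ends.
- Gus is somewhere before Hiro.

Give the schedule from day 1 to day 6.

Gus, Jamal, Sven, Hiro, Mateo, Ivan

From clue 1: Hiro → day 4.
From clues 1–2: Ivan is in {2,3,5,6}.
From clues 1–4: Jamal is in {2,6}.
From clues 1–5: Jamal → day 2, Sven → day 3, Ivan → day 6.
From clues 1–6: Gus → day 1, Mateo → day 5.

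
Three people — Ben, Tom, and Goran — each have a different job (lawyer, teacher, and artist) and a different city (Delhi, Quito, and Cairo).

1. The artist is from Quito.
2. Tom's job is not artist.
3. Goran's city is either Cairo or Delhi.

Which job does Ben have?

artist

With clues 1–3, lawyer and teacher are impossible for Ben's job.
That leaves artist.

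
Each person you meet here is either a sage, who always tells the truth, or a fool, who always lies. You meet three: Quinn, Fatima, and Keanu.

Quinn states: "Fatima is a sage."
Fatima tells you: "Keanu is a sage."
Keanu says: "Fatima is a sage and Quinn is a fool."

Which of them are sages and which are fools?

Consider Quinn. Suppose Quinn is a sage.
Then no assignment of the remaining roles makes every statement match its speaker's type — contradiction.
So Quinn is a fool.
Consider Fatima. Suppose Fatima is a sage.
Then Quinn's statement comes out true, contradicting Quinn being a fool.
So Fatima is a fool.
With that fixed, Keanu's statement is false, so Keanu is a fool.

Quinn: fool, Fatima: fool, Keanu: fool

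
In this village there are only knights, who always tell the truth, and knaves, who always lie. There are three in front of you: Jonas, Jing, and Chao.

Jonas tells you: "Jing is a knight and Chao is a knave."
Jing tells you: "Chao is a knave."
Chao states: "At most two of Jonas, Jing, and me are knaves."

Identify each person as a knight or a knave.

Consider Jonas. Suppose Jonas is a knight.
Then no assignment of the remaining roles makes every statement match its speaker's type — contradiction.
So Jonas is a knave.
Consider Jing. Suppose Jing is a knight.
Then no assignment of the remaining roles makes every statement match its speaker's type — contradiction.
So Jing is a knave.
Consider Chao. Suppose Chao is a knave.
Then Jing's statement comes out true, contradicting Jing being a knave.
So Chao is a knight.

Jonas: knave, Jing: knave, Chao: knight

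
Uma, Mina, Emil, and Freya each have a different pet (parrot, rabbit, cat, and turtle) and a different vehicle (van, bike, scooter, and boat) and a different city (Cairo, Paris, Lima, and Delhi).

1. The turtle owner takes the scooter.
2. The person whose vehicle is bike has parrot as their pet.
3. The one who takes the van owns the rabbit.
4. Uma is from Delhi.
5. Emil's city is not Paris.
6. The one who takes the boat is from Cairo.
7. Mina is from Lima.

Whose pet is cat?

With clues 1–6, Uma is impossible for the one with pet cat.
With clues 1–7, Freya and Mina are impossible for the one with pet cat.
That leaves Emil.

Emil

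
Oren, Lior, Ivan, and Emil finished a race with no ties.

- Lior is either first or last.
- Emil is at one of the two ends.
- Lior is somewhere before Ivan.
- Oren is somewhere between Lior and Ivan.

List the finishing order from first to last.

Lior, Oren, Ivan, Emil

From clue 1: Lior is in {1,4}.
From clues 1–2: Oren is in {2,3}.
From clues 1–3: Lior → place 1, Emil → place 4.
From clues 1–4: Oren → place 2, Ivan → place 3.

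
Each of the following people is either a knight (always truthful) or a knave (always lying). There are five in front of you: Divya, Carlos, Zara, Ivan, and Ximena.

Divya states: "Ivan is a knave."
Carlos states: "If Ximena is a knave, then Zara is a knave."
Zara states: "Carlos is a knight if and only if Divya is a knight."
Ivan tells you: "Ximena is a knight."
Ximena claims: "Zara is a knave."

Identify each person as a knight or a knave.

Consider Divya. Suppose Divya is a knight.
Then no assignment of the remaining roles makes every statement match its speaker's type — contradiction.
So Divya is a knave.
Consider Carlos. Suppose Carlos is a knave.
Then no assignment of the remaining roles makes every statement match its speaker's type — contradiction.
So Carlos is a knight.
With that fixed, Zara's statement is false, so Zara is a knave.
With that fixed, Ximena's statement is true, so Ximena is a knight.
With that fixed, Ivan's statement is true, so Ivan is a knight.

Divya: knave, Carlos: knight, Zara: knave, Ivan: knight, Ximena: knight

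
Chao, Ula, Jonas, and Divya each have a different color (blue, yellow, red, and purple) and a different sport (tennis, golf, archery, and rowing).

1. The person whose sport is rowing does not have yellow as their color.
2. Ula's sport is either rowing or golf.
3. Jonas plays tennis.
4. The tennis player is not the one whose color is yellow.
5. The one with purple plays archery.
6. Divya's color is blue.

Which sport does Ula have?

With clues 1–2, archery and tennis are impossible for Ula's sport.
With clues 1–6, rowing is impossible for Ula's sport.
That leaves golf.

golf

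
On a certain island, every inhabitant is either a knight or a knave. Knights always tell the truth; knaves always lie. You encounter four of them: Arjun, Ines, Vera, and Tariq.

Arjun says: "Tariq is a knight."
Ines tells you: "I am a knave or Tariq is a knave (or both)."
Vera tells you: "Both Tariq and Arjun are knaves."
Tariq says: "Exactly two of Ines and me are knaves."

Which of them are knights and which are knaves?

Consider Arjun. Suppose Arjun is a knight.
Then no assignment of the remaining roles makes every statement match its speaker's type — contradiction.
So Arjun is a knave.
Consider Ines. Suppose Ines is a knave.
Then Ines's own statement would have to be false, but it can't be — contradiction.
So Ines is a knight.
With that fixed, Tariq's statement is false, so Tariq is a knave.
With that fixed, Vera's statement is true, so Vera is a knight.

Arjun: knave, Ines: knight, Vera: knight, Tariq: knave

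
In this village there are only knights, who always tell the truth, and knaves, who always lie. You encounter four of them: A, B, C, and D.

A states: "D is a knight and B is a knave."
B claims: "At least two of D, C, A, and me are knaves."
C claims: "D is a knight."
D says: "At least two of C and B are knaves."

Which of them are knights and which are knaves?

Consider A. Suppose A is a knight.
Then no assignment of the remaining roles makes every statement match its speaker's type — contradiction.
So A is a knave.
Consider B. Suppose B is a knave.
Then B's own statement would have to be false, but it can't be — contradiction.
So B is a knight.
With that fixed, D's statement is false, so D is a knave.
With that fixed, C's statement is false, so C is a knave.

A: knave, B: knight, C: knave, D: knave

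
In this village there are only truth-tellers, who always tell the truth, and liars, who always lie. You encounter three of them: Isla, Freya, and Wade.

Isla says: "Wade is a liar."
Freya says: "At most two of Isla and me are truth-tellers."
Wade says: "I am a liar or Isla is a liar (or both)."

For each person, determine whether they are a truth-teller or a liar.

Isla: liar, Freya: truth-teller, Wade: truth-teller

Regardless of anyone's role, Freya's statement is true, so Freya is a truth-teller.
Consider Isla. Suppose Isla is a truth-teller.
Then whichever role Wade has, Wade's statement has the wrong truth value — contradiction.
So Isla is a liar.
With that fixed, Wade's statement is true, so Wade is a truth-teller.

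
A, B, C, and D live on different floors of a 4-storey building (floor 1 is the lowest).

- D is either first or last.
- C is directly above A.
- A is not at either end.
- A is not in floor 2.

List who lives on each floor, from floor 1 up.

From clue 1: D is in {1,4}.
From clues 1–3: A is in {2,3}.
From clues 1–4: D → floor 1, B → floor 2, A → floor 3, C → floor 4.

D, B, A, C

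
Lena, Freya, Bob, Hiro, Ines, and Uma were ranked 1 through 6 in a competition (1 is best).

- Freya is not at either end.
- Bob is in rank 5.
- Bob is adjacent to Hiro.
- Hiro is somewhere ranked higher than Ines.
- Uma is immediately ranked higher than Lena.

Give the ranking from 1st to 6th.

Uma, Lena, Freya, Hiro, Bob, Ines

From clue 1: Freya is in {2,3,4,5}.
From clues 1–2: Bob → rank 5.
From clues 1–3: Hiro is in {4,6}.
From clues 1–4: Hiro → rank 4, Ines → rank 6.
From clues 1–5: Uma → rank 1, Lena → rank 2, Freya → rank 3.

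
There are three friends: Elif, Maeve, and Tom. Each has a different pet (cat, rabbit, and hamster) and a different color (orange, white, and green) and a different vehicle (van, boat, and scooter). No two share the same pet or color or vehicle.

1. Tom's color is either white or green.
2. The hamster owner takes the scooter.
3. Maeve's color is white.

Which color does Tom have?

Clue 1 rules out orange for Tom's color.
With clues 1–3, white is impossible for Tom's color.
That leaves green.

green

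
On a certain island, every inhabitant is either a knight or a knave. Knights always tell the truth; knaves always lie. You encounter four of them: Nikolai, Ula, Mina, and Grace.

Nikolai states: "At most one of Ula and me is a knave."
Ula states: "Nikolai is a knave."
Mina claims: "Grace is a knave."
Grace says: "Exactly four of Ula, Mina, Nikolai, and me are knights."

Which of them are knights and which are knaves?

Consider Nikolai. Suppose Nikolai is a knave.
Then no assignment of the remaining roles makes every statement match its speaker's type — contradiction.
So Nikolai is a knight.
With that fixed, Ula's statement is false, so Ula is a knave.
With that fixed, Grace's statement is false, so Grace is a knave.
With that fixed, Mina's statement is true, so Mina is a knight.

Nikolai: knight, Ula: knave, Mina: knight, Grace: knave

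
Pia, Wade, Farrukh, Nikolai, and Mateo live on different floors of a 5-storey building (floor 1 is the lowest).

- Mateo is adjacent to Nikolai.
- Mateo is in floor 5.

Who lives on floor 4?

Nikolai

With clues 1–2, Farrukh, Mateo, Pia, and Wade are ruled out for floor 4.
So floor 4 is Nikolai.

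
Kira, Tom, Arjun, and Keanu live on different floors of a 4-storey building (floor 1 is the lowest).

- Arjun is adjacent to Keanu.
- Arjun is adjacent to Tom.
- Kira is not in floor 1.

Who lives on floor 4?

Kira

With clues 1–2, Arjun is ruled out for floor 4.
With clues 1–3, Keanu and Tom are ruled out for floor 4.
So floor 4 is Kira.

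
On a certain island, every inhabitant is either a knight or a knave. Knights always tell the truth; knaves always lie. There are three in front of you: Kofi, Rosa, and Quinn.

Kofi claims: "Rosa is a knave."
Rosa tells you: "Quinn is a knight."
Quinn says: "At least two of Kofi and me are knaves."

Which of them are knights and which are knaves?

Kofi: knight, Rosa: knave, Quinn: knave

Consider Kofi. Suppose Kofi is a knave.
Then whichever role Quinn has, Quinn's statement has the wrong truth value — contradiction.
So Kofi is a knight.
With that fixed, Quinn's statement is false, so Quinn is a knave.
With that fixed, Rosa's statement is false, so Rosa is a knave.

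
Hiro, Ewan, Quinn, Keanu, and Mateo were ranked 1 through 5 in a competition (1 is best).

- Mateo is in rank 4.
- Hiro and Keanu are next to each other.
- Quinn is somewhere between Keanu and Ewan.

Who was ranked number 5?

Ewan

With clue 1, Mateo is ruled out for rank 5.
With clues 1–2, Hiro and Keanu are ruled out for rank 5.
With clues 1–3, Quinn is ruled out for rank 5.
So rank 5 is Ewan.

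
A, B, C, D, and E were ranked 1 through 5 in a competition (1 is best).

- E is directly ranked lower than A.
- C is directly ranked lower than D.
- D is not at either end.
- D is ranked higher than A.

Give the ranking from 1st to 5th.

B, D, C, A, E

From clue 1: A is in {1,2,3,4}.
From clues 1–2: B is in {1,3,5}.
From clues 1–3: A is in {1,2,4}.
From clues 1–4: B → rank 1, D → rank 2, C → rank 3, A → rank 4, E → rank 5.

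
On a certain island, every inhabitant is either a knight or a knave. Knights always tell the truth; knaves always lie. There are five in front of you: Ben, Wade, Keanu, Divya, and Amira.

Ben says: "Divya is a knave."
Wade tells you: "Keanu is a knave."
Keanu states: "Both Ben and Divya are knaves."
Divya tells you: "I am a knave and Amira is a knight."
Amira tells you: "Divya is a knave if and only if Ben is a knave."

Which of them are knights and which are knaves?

Consider Ben. Suppose Ben is a knave.
Then no assignment of the remaining roles makes every statement match its speaker's type — contradiction.
So Ben is a knight.
With that fixed, Keanu's statement is false, so Keanu is a knave.
With that fixed, Wade's statement is true, so Wade is a knight.
Consider Divya. Suppose Divya is a knight.
Then Ben's statement comes out false, contradicting Ben being a knight.
So Divya is a knave.
With that fixed, Amira's statement is false, so Amira is a knave.

Ben: knight, Wade: knight, Keanu: knave, Divya: knave, Amira: knave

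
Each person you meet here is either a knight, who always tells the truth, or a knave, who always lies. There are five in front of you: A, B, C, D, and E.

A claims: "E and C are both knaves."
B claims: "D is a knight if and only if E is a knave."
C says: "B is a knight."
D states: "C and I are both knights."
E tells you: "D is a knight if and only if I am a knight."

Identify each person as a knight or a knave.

Consider A. Suppose A is a knight.
Then no assignment of the remaining roles makes every statement match its speaker's type — contradiction.
So A is a knave.
Consider B. Suppose B is a knave.
Then no assignment of the remaining roles makes every statement match its speaker's type — contradiction.
So B is a knight.
With that fixed, C's statement is true, so C is a knight.
Consider D. Suppose D is a knave.
Then whichever role E has, E's statement has the wrong truth value — contradiction.
So D is a knight.
Consider E. Suppose E is a knight.
Then B's statement comes out false, contradicting B being a knight.
So E is a knave.

A: knave, B: knight, C: knight, D: knight, E: knave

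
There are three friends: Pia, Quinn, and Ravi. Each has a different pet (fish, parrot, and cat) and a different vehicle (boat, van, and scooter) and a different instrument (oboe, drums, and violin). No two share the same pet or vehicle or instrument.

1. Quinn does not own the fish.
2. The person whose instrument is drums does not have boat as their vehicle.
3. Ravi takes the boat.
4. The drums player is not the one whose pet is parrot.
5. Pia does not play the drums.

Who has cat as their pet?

With clues 1–5, Pia and Ravi are impossible for the one with pet cat.
That leaves Quinn.

Quinn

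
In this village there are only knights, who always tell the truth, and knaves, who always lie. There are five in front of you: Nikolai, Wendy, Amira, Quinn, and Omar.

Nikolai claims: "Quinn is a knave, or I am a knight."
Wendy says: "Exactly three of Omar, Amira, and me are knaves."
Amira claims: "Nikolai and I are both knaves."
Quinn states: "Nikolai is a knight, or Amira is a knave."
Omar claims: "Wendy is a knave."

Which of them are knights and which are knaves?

Nikolai: knight, Wendy: knave, Amira: knave, Quinn: knight, Omar: knight

Consider Nikolai. Suppose Nikolai is a knave.
Then whichever role Amira has, Amira's statement has the wrong truth value — contradiction.
So Nikolai is a knight.
With that fixed, Amira's statement is false, so Amira is a knave.
With that fixed, Quinn's statement is true, so Quinn is a knight.
Consider Wendy. Suppose Wendy is a knight.
Then Wendy's own statement would have to be true, but it can't be — contradiction.
So Wendy is a knave.
With that fixed, Omar's statement is true, so Omar is a knight.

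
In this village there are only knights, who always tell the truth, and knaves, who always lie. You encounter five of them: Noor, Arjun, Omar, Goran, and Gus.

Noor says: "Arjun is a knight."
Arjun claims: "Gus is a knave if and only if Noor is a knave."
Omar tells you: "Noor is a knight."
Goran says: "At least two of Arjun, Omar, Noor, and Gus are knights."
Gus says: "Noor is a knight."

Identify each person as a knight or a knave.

Noor: knight, Arjun: knight, Omar: knight, Goran: knight, Gus: knight

Consider Noor. Suppose Noor is a knave.
Then no assignment of the remaining roles makes every statement match its speaker's type — contradiction.
So Noor is a knight.
With that fixed, Omar's statement is true, so Omar is a knight.
With that fixed, Goran's statement is true, so Goran is a knight.
With that fixed, Gus's statement is true, so Gus is a knight.
With that fixed, Arjun's statement is true, so Arjun is a knight.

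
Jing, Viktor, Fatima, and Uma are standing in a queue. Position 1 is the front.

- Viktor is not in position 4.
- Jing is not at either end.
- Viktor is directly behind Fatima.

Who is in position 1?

With clues 1–2, Jing is ruled out for position 1.
With clues 1–3, Uma and Viktor are ruled out for position 1.
So position 1 is Fatima.

Fatima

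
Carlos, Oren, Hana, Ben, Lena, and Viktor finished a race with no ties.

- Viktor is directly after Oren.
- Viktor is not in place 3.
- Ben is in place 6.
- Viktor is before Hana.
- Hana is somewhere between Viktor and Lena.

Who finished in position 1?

Oren

With clue 1, Viktor is ruled out for place 1.
With clues 1–3, Ben is ruled out for place 1.
With clues 1–4, Hana is ruled out for place 1.
With clues 1–5, Carlos and Lena are ruled out for place 1.
So place 1 is Oren.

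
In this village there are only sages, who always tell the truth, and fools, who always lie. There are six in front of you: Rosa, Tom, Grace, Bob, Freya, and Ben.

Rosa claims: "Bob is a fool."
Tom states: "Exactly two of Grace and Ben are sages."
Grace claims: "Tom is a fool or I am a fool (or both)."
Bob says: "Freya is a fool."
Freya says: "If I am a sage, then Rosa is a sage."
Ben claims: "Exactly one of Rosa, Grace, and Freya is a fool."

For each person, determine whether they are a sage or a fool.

Consider Rosa. Suppose Rosa is a fool.
Then whichever role Freya has, Freya's statement has the wrong truth value — contradiction.
So Rosa is a sage.
With that fixed, Freya's statement is true, so Freya is a sage.
With that fixed, Bob's statement is false, so Bob is a fool.
Consider Tom. Suppose Tom is a sage.
Then whichever role Grace has, Grace's statement has the wrong truth value — contradiction.
So Tom is a fool.
With that fixed, Grace's statement is true, so Grace is a sage.
With that fixed, Ben's statement is false, so Ben is a fool.

Rosa: sage, Tom: fool, Grace: sage, Bob: fool, Freya: sage, Ben: fool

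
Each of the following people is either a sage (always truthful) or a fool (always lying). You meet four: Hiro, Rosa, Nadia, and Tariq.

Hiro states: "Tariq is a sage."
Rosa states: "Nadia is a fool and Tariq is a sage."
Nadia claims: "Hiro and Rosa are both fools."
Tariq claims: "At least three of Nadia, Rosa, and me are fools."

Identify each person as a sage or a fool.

Consider Hiro. Suppose Hiro is a sage.
Then no assignment of the remaining roles makes every statement match its speaker's type — contradiction.
So Hiro is a fool.
Consider Rosa. Suppose Rosa is a sage.
Then no assignment of the remaining roles makes every statement match its speaker's type — contradiction.
So Rosa is a fool.
With that fixed, Nadia's statement is true, so Nadia is a sage.
With that fixed, Tariq's statement is false, so Tariq is a fool.

Hiro: fool, Rosa: fool, Nadia: sage, Tariq: fool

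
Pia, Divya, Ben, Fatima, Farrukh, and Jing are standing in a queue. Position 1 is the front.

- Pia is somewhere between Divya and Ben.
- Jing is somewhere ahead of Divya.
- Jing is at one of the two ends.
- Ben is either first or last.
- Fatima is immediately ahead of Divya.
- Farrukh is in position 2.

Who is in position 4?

Divya

With clues 1–3, Jing is ruled out for position 4.
With clues 1–4, Ben is ruled out for position 4.
With clues 1–5, Fatima is ruled out for position 4.
With clues 1–6, Farrukh and Pia are ruled out for position 4.
So position 4 is Divya.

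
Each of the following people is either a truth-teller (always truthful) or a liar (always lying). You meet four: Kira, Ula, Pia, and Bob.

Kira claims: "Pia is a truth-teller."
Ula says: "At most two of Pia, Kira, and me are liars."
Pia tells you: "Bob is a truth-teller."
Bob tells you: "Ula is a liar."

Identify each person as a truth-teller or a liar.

Kira: liar, Ula: truth-teller, Pia: liar, Bob: liar

Consider Kira. Suppose Kira is a truth-teller.
Then no assignment of the remaining roles makes every statement match its speaker's type — contradiction.
So Kira is a liar.
Consider Ula. Suppose Ula is a liar.
Then no assignment of the remaining roles makes every statement match its speaker's type — contradiction.
So Ula is a truth-teller.
With that fixed, Bob's statement is false, so Bob is a liar.
With that fixed, Pia's statement is false, so Pia is a liar.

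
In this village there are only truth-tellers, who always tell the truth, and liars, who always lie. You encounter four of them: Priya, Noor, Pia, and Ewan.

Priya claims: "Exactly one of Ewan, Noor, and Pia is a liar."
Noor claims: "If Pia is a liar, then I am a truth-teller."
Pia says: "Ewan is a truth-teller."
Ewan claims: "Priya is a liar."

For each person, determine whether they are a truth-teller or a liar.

Priya: liar, Noor: truth-teller, Pia: truth-teller, Ewan: truth-teller

Consider Priya. Suppose Priya is a truth-teller.
Then no assignment of the remaining roles makes every statement match its speaker's type — contradiction.
So Priya is a liar.
With that fixed, Ewan's statement is true, so Ewan is a truth-teller.
With that fixed, Pia's statement is true, so Pia is a truth-teller.
With that fixed, Noor's statement is true, so Noor is a truth-teller.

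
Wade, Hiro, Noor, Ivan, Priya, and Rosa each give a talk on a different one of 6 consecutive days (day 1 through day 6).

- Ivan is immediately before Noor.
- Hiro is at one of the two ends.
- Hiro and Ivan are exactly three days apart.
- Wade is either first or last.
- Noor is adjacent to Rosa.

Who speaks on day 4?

With clues 1–2, Hiro is ruled out for day 4.
With clues 1–3, Priya, Rosa, and Wade are ruled out for day 4.
With clues 1–5, Ivan is ruled out for day 4.
So day 4 is Noor.

Noor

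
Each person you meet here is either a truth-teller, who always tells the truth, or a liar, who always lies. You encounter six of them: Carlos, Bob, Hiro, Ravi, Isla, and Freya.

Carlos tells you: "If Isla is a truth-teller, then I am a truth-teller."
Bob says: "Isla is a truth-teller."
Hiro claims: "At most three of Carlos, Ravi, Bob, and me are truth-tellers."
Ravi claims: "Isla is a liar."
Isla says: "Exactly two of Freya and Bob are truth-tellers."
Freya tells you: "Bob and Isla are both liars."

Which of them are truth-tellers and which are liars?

Consider Carlos. Suppose Carlos is a liar.
Then no assignment of the remaining roles makes every statement match its speaker's type — contradiction.
So Carlos is a truth-teller.
Consider Bob. Suppose Bob is a truth-teller.
Then no assignment of the remaining roles makes every statement match its speaker's type — contradiction.
So Bob is a liar.
With that fixed, Hiro's statement is true, so Hiro is a truth-teller.
With that fixed, Isla's statement is false, so Isla is a liar.
With that fixed, Freya's statement is true, so Freya is a truth-teller.
With that fixed, Ravi's statement is true, so Ravi is a truth-teller.

Carlos: truth-teller, Bob: liar, Hiro: truth-teller, Ravi: truth-teller, Isla: liar, Freya: truth-teller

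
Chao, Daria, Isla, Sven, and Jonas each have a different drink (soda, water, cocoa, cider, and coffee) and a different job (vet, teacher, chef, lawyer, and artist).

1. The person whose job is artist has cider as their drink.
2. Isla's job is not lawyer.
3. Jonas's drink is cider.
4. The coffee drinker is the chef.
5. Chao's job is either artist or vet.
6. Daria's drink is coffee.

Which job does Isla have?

teacher

With clues 1–2, lawyer is impossible for Isla's job.
With clues 1–3, artist is impossible for Isla's job.
With clues 1–5, vet is impossible for Isla's job.
With clues 1–6, chef is impossible for Isla's job.
That leaves teacher.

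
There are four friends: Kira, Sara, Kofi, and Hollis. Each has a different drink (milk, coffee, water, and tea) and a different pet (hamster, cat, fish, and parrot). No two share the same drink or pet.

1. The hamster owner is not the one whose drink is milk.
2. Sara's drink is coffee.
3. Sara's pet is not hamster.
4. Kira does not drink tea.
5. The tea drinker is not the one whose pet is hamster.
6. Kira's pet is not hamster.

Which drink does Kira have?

milk

With clues 1–2, coffee is impossible for Kira's drink.
With clues 1–4, tea is impossible for Kira's drink.
With clues 1–6, water is impossible for Kira's drink.
That leaves milk.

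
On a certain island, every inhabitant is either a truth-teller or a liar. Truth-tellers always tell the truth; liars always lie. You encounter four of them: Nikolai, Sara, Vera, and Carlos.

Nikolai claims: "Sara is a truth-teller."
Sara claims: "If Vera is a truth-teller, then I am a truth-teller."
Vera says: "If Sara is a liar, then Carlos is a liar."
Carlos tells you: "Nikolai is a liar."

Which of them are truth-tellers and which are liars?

Nikolai: truth-teller, Sara: truth-teller, Vera: truth-teller, Carlos: liar

Consider Nikolai. Suppose Nikolai is a liar.
Then no assignment of the remaining roles makes every statement match its speaker's type — contradiction.
So Nikolai is a truth-teller.
With that fixed, Carlos's statement is false, so Carlos is a liar.
With that fixed, Vera's statement is true, so Vera is a truth-teller.
Consider Sara. Suppose Sara is a liar.
Then Nikolai's statement comes out false, contradicting Nikolai being a truth-teller.
So Sara is a truth-teller.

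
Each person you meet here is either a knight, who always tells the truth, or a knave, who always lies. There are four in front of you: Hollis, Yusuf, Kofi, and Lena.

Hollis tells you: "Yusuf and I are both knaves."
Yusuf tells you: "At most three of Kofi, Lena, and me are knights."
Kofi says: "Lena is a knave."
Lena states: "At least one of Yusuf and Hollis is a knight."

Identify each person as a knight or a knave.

Hollis: knave, Yusuf: knight, Kofi: knave, Lena: knight

Regardless of anyone's role, Yusuf's statement is true, so Yusuf is a knight.
With that fixed, Lena's statement is true, so Lena is a knight.
With that fixed, Hollis's statement is false, so Hollis is a knave.
With that fixed, Kofi's statement is false, so Kofi is a knave.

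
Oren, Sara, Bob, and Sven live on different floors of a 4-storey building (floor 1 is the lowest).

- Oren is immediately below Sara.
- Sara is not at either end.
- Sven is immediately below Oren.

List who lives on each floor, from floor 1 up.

Sven, Oren, Sara, Bob

From clue 1: Oren is in {1,2,3}.
From clues 1–2: Oren is in {1,2}.
From clues 1–3: Sven → floor 1, Oren → floor 2, Sara → floor 3, Bob → floor 4.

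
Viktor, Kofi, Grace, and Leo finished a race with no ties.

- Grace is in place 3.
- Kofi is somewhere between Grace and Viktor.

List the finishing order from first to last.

From clue 1: Grace → place 3.
From clues 1–2: Viktor → place 1, Kofi → place 2, Leo → place 4.

Viktor, Kofi, Grace, Leo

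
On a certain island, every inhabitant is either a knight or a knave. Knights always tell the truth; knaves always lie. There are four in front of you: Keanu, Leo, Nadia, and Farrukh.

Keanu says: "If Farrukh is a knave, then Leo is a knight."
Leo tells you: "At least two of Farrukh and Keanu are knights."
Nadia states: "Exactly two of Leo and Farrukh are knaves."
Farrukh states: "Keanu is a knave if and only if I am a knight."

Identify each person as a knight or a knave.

Keanu: knave, Leo: knave, Nadia: knight, Farrukh: knave

Consider Keanu. Suppose Keanu is a knight.
Then whichever role Farrukh has, Farrukh's statement has the wrong truth value — contradiction.
So Keanu is a knave.
With that fixed, Leo's statement is false, so Leo is a knave.
Consider Nadia. Suppose Nadia is a knave.
Then no assignment of the remaining roles makes every statement match its speaker's type — contradiction.
So Nadia is a knight.
Consider Farrukh. Suppose Farrukh is a knight.
Then Keanu's statement comes out true, contradicting Keanu being a knave.
So Farrukh is a knave.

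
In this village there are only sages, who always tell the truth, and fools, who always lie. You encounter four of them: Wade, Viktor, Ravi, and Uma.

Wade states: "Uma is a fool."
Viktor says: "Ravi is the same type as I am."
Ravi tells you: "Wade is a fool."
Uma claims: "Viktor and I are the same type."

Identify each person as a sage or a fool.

Wade: fool, Viktor: sage, Ravi: sage, Uma: sage

Consider Wade. Suppose Wade is a sage.
Then no assignment of the remaining roles makes every statement match its speaker's type — contradiction.
So Wade is a fool.
With that fixed, Ravi's statement is true, so Ravi is a sage.
Consider Viktor. Suppose Viktor is a fool.
Then whichever role Uma has, Uma's statement has the wrong truth value — contradiction.
So Viktor is a sage.
Consider Uma. Suppose Uma is a fool.
Then Wade's statement comes out true, contradicting Wade being a fool.
So Uma is a sage.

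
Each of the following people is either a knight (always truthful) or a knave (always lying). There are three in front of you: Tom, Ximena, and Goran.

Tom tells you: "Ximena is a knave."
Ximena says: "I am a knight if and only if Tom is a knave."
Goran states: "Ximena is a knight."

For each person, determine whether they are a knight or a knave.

Consider Tom. Suppose Tom is a knight.
Then whichever role Ximena has, Ximena's statement has the wrong truth value — contradiction.
So Tom is a knave.
Consider Ximena. Suppose Ximena is a knave.
Then Tom's statement comes out true, contradicting Tom being a knave.
So Ximena is a knight.
With that fixed, Goran's statement is true, so Goran is a knight.

Tom: knave, Ximena: knight, Goran: knight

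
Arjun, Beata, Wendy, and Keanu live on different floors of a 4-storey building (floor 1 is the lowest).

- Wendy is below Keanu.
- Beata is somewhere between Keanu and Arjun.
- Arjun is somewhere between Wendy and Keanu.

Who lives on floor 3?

With clues 1–2, Arjun and Keanu are ruled out for floor 3.
With clues 1–3, Wendy is ruled out for floor 3.
So floor 3 is Beata.

Beata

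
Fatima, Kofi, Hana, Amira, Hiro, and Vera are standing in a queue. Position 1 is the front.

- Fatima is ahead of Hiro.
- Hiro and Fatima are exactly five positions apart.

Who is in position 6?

With clue 1, Fatima is ruled out for position 6.
With clues 1–2, Amira, Hana, Kofi, and Vera are ruled out for position 6.
So position 6 is Hiro.

Hiro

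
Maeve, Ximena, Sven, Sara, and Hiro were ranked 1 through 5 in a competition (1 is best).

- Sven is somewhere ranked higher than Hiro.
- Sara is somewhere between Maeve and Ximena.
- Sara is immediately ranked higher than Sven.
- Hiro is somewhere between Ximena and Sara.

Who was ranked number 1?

Maeve

With clue 1, Hiro is ruled out for rank 1.
With clues 1–2, Sara is ruled out for rank 1.
With clues 1–3, Sven is ruled out for rank 1.
With clues 1–4, Ximena is ruled out for rank 1.
So rank 1 is Maeve.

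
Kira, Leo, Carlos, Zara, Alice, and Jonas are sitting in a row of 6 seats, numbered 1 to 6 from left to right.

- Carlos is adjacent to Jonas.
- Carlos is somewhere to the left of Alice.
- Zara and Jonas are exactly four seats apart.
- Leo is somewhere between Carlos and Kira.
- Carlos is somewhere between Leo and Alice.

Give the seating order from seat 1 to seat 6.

Zara, Kira, Leo, Carlos, Jonas, Alice

From clues 1–2: Alice is in {3,4,5,6}.
From clues 1–3: Zara is in {1,5,6}.
From clues 1–4: Leo is in {3,4}.
From clues 1–5: Zara → seat 1, Kira → seat 2, Leo → seat 3, Carlos → seat 4, Jonas → seat 5, Alice → seat 6.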